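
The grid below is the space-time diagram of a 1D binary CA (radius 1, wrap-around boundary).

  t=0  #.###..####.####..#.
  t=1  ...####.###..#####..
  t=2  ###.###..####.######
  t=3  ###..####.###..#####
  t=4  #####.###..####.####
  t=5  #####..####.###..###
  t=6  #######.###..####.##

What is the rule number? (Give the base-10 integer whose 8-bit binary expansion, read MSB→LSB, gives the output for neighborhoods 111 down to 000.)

211

  [7] ### => #  t=0,i=3
  [6] ##. => #  t=0,i=4
  [5] #.# => .  t=0,i=1
  [4] #.. => #  t=0,i=5
  [3] .## => .  t=0,i=2
  [2] .#. => .  t=0,i=0
  [1] ..# => #  t=0,i=6
  [0] ... => #  t=1,i=0
  bits 11010011 = 211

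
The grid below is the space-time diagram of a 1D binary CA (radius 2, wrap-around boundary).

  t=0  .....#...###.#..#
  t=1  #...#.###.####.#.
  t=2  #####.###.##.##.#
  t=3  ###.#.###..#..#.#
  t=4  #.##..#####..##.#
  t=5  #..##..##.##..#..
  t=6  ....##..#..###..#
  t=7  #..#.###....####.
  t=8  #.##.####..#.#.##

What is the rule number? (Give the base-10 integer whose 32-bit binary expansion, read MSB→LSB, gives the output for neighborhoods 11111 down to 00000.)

  ##### -> #   bit 31 = 1  t=2,i=1
  ####. -> .   bit 30 = 0  t=1,i=12
  ###.# -> #   bit 29 = 1  t=0,i=11
  ###.. -> #   bit 28 = 1  t=3,i=8
  ##.## -> .   bit 27 = 0  t=1,i=9
  ##.#. -> #   bit 26 = 1  t=0,i=12
  ##..# -> #   bit 25 = 1  t=3,i=9
  ##... -> #   bit 24 = 1  t=7,i=8
  #.### -> #   bit 23 = 1  t=1,i=6
  #.##. -> .   bit 22 = 0  t=2,i=10
  #.#.# -> .   bit 21 = 0  t=1,i=15
  #.#.. -> #   bit 20 = 1  t=0,i=13
  #..## -> .   bit 19 = 0  t=4,i=5
  #..#. -> #   bit 18 = 1  t=0,i=15
  #...# -> #   bit 17 = 1  t=0,i=7
  #.... -> .   bit 16 = 0  t=0,i=1
  .#### -> #   bit 15 = 1  t=1,i=11
  .###. -> #   bit 14 = 1  t=0,i=10
  .##.# -> #   bit 13 = 1  t=2,i=11
  .##.. -> #   bit 12 = 1  t=4,i=3
  .#.## -> .   bit 11 = 0  t=1,i=5
  .#.#. -> #   bit 10 = 1  t=1,i=16
  .#..# -> .   bit 9 = 0  t=0,i=14
  .#... -> #   bit 8 = 1  t=0,i=0
  ..### -> .   bit 7 = 0  t=0,i=9
  ..##. -> .   bit 6 = 0  t=4,i=13
  ..#.# -> #   bit 5 = 1  t=1,i=4
  ..#.. -> .   bit 4 = 0  t=0,i=5
  ...## -> #   bit 3 = 1  t=0,i=8
  ...#. -> #   bit 2 = 1  t=0,i=4
  ....# -> .   bit 1 = 0  t=0,i=3
  ..... -> .   bit 0 = 0  t=0,i=2
  bits 10110111100101101111010100101100 = 3080123692

3080123692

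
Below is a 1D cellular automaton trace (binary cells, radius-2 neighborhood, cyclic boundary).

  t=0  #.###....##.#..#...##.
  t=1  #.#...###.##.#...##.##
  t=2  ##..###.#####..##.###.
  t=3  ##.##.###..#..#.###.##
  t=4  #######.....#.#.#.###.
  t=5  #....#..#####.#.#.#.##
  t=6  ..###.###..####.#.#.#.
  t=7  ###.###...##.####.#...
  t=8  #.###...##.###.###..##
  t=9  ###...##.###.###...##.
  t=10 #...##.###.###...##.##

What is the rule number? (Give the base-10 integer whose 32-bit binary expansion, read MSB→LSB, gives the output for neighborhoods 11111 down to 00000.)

  ##### -> .   bit 31 = 0  t=2,i=10
  ####. -> #   bit 30 = 1  t=2,i=11
  ###.# -> #   bit 29 = 1  t=1,i=0
  ###.. -> .   bit 28 = 0  t=0,i=4
  ##.## -> #   bit 27 = 1  t=1,i=9
  ##.#. -> #   bit 26 = 1  t=0,i=11
  ##..# -> .   bit 25 = 0  t=2,i=2
  ##... -> .   bit 24 = 0  t=0,i=5
  #.### -> #   bit 23 = 1  t=0,i=2
  #.##. -> #   bit 22 = 1  t=1,i=10
  #.#.# -> #   bit 21 = 1  t=0,i=0
  #.#.. -> .   bit 20 = 0  t=0,i=12
  #..## -> #   bit 19 = 1  t=2,i=3
  #..#. -> .   bit 18 = 0  t=0,i=14
  #...# -> #   bit 17 = 1  t=0,i=17
  #.... -> #   bit 16 = 1  t=0,i=6
  .#### -> .   bit 15 = 0  t=2,i=9
  .###. -> .   bit 14 = 0  t=0,i=3
  .##.# -> #   bit 13 = 1  t=0,i=10
  .##.. -> #   bit 12 = 1  t=2,i=1
  .#.## -> .   bit 11 = 0  t=0,i=1
  .#.#. -> .   bit 10 = 0  t=4,i=13
  .#..# -> #   bit 9 = 1  t=0,i=13
  .#... -> .   bit 8 = 0  t=0,i=16
  ..### -> #   bit 7 = 1  t=1,i=6
  ..##. -> .   bit 6 = 0  t=0,i=9
  ..#.# -> #   bit 5 = 1  t=3,i=14
  ..#.. -> .   bit 4 = 0  t=0,i=15
  ...## -> #   bit 3 = 1  t=0,i=8
  ...#. -> #   bit 2 = 1  t=4,i=11
  ....# -> #   bit 1 = 1  t=0,i=7
  ..... -> #   bit 0 = 1  t=4,i=9
  bits 01101100111010110011001010101111 = 1827353263

1827353263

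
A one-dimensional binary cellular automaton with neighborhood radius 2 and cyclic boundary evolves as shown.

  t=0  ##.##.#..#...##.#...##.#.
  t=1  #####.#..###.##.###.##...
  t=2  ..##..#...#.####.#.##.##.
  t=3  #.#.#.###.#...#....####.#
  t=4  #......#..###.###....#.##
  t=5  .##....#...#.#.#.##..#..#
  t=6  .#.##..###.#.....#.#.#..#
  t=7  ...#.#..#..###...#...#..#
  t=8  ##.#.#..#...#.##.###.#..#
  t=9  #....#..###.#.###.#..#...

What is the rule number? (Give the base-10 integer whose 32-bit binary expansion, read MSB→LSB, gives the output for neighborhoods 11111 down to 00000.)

  ##### -> #   bit 31 = 1  t=1,i=2
  ####. -> #   bit 30 = 1  t=1,i=3
  ###.# -> .   bit 29 = 0  t=1,i=4
  ###.. -> .   bit 28 = 0  t=4,i=0
  ##.## -> #   bit 27 = 1  t=0,i=2
  ##.#. -> .   bit 26 = 0  t=0,i=5
  ##..# -> #   bit 25 = 1  t=2,i=4
  ##... -> #   bit 24 = 1  t=1,i=22
  #.### -> .   bit 23 = 0  t=1,i=16
  #.##. -> #   bit 22 = 1  t=0,i=0
  #.#.# -> .   bit 21 = 0  t=0,i=23
  #.#.. -> #   bit 20 = 1  t=0,i=6
  #..## -> .   bit 19 = 0  t=1,i=8
  #..#. -> .   bit 18 = 0  t=0,i=8
  #...# -> #   bit 17 = 1  t=0,i=11
  #.... -> #   bit 16 = 1  t=3,i=16
  .#### -> .   bit 15 = 0  t=1,i=1
  .###. -> #   bit 14 = 1  t=1,i=10
  .##.# -> #   bit 13 = 1  t=0,i=1
  .##.. -> .   bit 12 = 0  t=1,i=21
  .#.## -> .   bit 11 = 0  t=0,i=24
  .#.#. -> .   bit 10 = 0  t=3,i=3
  .#..# -> .   bit 9 = 0  t=0,i=7
  .#... -> #   bit 8 = 1  t=0,i=10
  ..### -> .   bit 7 = 0  t=1,i=0
  ..##. -> #   bit 6 = 1  t=0,i=13
  ..#.# -> #   bit 5 = 1  t=2,i=10
  ..#.. -> #   bit 4 = 1  t=0,i=9
  ...## -> .   bit 3 = 0  t=0,i=12
  ...#. -> .   bit 2 = 0  t=2,i=9
  ....# -> .   bit 1 = 0  t=3,i=17
  ..... -> .   bit 0 = 0  t=4,i=3
  bits 11001011010100110110000101110000 = 3411239280

3411239280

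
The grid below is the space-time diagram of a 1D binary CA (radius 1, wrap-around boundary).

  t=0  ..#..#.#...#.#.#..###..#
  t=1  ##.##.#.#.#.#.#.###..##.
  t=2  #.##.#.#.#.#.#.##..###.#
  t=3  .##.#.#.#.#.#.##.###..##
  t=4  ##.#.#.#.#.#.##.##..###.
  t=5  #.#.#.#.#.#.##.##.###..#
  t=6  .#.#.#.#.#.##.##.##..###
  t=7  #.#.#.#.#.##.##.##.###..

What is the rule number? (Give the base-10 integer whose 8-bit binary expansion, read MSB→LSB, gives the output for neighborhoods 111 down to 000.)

58

  nb ###: next=.  (t=0,i=19, bit7=0)
  nb ##.: next=.  (t=0,i=20, bit6=0)
  nb #.#: next=#  (t=0,i=6, bit5=1)
  nb #..: next=#  (t=0,i=0, bit4=1)
  nb .##: next=#  (t=0,i=18, bit3=1)
  nb .#.: next=.  (t=0,i=2, bit2=0)
  nb ..#: next=#  (t=0,i=1, bit1=1)
  nb ...: next=.  (t=0,i=9, bit0=0)
  bits 00111010 = 58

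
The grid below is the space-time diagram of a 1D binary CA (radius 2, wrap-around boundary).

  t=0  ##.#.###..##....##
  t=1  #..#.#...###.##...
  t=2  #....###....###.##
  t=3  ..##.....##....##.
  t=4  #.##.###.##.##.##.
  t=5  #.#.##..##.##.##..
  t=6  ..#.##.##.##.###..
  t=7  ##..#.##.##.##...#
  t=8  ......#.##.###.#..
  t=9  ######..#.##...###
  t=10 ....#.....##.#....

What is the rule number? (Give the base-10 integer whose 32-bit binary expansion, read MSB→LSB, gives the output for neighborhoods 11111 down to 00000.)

1224413527

  #####|.  b31=0 t=9,i=0
  ####.|#  b30=1 t=0,i=0
  ###.#|.  b29=0 t=0,i=1
  ###..|.  b28=0 t=0,i=7
  ##.##|#  b27=1 t=1,i=12
  ##.#.|.  b26=0 t=0,i=2
  ##..#|.  b25=0 t=0,i=8
  ##...|.  b24=0 t=0,i=12
  #.###|#  b23=1 t=0,i=5
  #.##.|#  b22=1 t=1,i=13
  #.#.#|#  b21=1 t=0,i=3
  #.#..|#  b20=1 t=1,i=5
  #..##|#  b19=1 t=0,i=9
  #..#.|.  b18=0 t=1,i=2
  #...#|#  b17=1 t=1,i=7
  #....|#  b16=1 t=0,i=13
  .####|.  b15=0 t=0,i=17
  .###.|.  b14=0 t=0,i=6
  .##.#|.  b13=0 t=4,i=3
  .##..|#  b12=1 t=0,i=11
  .#.##|.  b11=0 t=0,i=4
  .#.#.|.  b10=0 t=1,i=4
  .#..#|.  b9=0 t=1,i=1
  .#...|#  b8=1 t=1,i=6
  ..###|.  b7=0 t=0,i=16
  ..##.|#  b6=1 t=0,i=10
  ..#.#|.  b5=0 t=1,i=3
  ..#..|#  b4=1 t=1,i=0
  ...##|.  b3=0 t=0,i=15
  ...#.|#  b2=1 t=1,i=17
  ....#|#  b1=1 t=0,i=14
  .....|#  b0=1 t=3,i=6
  bits 01001000111110110001000101010111 = 1224413527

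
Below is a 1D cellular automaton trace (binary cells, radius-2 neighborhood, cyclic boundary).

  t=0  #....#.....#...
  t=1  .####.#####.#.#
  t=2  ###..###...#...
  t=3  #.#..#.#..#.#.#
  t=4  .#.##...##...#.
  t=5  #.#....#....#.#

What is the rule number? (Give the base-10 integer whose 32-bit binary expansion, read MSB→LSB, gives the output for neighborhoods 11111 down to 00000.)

  nb #####: next=.  (t=1,i=8, bit31=0)
  nb ####.: next=.  (t=1,i=3, bit30=0)
  nb ###.#: next=.  (t=1,i=4, bit29=0)
  nb ###..: next=#  (t=2,i=2, bit28=1)
  nb ##.##: next=#  (t=1,i=5, bit27=1)
  nb ##.#.: next=#  (t=1,i=11, bit26=1)
  nb ##..#: next=.  (t=2,i=3, bit25=0)
  nb ##...: next=.  (t=2,i=8, bit24=0)
  nb #.###: next=#  (t=1,i=1, bit23=1)
  nb #.##.: next=.  (t=3,i=14, bit22=0)
  nb #.#.#: next=.  (t=1,i=12, bit21=0)
  nb #.#..: next=.  (t=3,i=2, bit20=0)
  nb #..##: next=.  (t=2,i=4, bit19=0)
  nb #..#.: next=#  (t=3,i=4, bit18=1)
  nb #...#: next=.  (t=0,i=13, bit17=0)
  nb #....: next=#  (t=0,i=2, bit16=1)
  nb .####: next=#  (t=1,i=2, bit15=1)
  nb .###.: next=.  (t=2,i=1, bit14=0)
  nb .##.#: next=.  (t=3,i=0, bit13=0)
  nb .##..: next=.  (t=4,i=4, bit12=0)
  nb .#.##: next=#  (t=1,i=0, bit11=1)
  nb .#.#.: next=.  (t=1,i=13, bit10=0)
  nb .#..#: next=#  (t=3,i=3, bit9=1)
  nb .#...: next=#  (t=0,i=1, bit8=1)
  nb ..###: next=#  (t=2,i=0, bit7=1)
  nb ..##.: next=.  (t=4,i=8, bit6=0)
  nb ..#.#: next=.  (t=3,i=5, bit5=0)
  nb ..#..: next=.  (t=0,i=0, bit4=0)
  nb ...##: next=#  (t=2,i=14, bit3=1)
  nb ...#.: next=#  (t=0,i=4, bit2=1)
  nb ....#: next=#  (t=0,i=3, bit1=1)
  nb .....: next=#  (t=0,i=8, bit0=1)
  bits 00011100100001011000101110001111 = 478514063

478514063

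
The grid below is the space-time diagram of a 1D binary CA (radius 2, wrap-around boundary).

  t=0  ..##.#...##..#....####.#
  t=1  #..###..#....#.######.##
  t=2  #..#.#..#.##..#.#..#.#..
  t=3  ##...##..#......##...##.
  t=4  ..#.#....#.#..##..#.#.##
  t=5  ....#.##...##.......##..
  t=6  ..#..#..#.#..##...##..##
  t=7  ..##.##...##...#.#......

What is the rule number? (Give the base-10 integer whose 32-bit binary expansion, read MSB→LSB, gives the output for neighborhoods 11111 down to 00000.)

1563536026

  nb #####: next=.  (t=1,i=17, bit31=0)
  nb ####.: next=#  (t=0,i=20, bit30=1)
  nb ###.#: next=.  (t=0,i=21, bit29=0)
  nb ###..: next=#  (t=1,i=0, bit28=1)
  nb ##.##: next=#  (t=1,i=21, bit27=1)
  nb ##.#.: next=#  (t=0,i=4, bit26=1)
  nb ##..#: next=.  (t=0,i=11, bit25=0)
  nb ##...: next=#  (t=3,i=2, bit24=1)
  nb #.###: next=.  (t=1,i=15, bit23=0)
  nb #.##.: next=.  (t=2,i=10, bit22=0)
  nb #.#.#: next=#  (t=4,i=20, bit21=1)
  nb #.#..: next=#  (t=0,i=5, bit20=1)
  nb #..##: next=.  (t=0,i=1, bit19=0)
  nb #..#.: next=.  (t=0,i=12, bit18=0)
  nb #...#: next=.  (t=0,i=7, bit17=0)
  nb #....: next=#  (t=0,i=15, bit16=1)
  nb .####: next=#  (t=0,i=19, bit15=1)
  nb .###.: next=.  (t=1,i=4, bit14=0)
  nb .##.#: next=#  (t=0,i=3, bit13=1)
  nb .##..: next=.  (t=0,i=10, bit12=0)
  nb .#.##: next=#  (t=1,i=14, bit11=1)
  nb .#.#.: next=.  (t=2,i=4, bit10=0)
  nb .#..#: next=#  (t=0,i=0, bit9=1)
  nb .#...: next=.  (t=0,i=6, bit8=0)
  nb ..###: next=#  (t=0,i=18, bit7=1)
  nb ..##.: next=.  (t=0,i=2, bit6=0)
  nb ..#.#: next=.  (t=1,i=13, bit5=0)
  nb ..#..: next=#  (t=0,i=13, bit4=1)
  nb ...##: next=#  (t=0,i=8, bit3=1)
  nb ...#.: next=.  (t=1,i=12, bit2=0)
  nb ....#: next=#  (t=0,i=16, bit1=1)
  nb .....: next=.  (t=3,i=12, bit0=0)
  bits 01011101001100011010101010011010 = 1563536026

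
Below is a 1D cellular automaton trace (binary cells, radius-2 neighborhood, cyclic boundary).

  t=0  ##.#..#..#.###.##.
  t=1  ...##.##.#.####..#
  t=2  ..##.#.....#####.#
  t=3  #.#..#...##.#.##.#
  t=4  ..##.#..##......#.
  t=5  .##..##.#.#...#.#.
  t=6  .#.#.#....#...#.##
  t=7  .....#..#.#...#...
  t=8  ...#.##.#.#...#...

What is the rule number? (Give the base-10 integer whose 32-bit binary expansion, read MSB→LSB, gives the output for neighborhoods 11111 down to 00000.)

  ##### -> .   bit 31 = 0  t=2,i=13
  ####. -> #   bit 30 = 1  t=1,i=13
  ###.# -> #   bit 29 = 1  t=0,i=13
  ###.. -> #   bit 28 = 1  t=1,i=14
  ##.## -> #   bit 27 = 1  t=0,i=14
  ##.#. -> .   bit 26 = 0  t=0,i=2
  ##..# -> #   bit 25 = 1  t=1,i=15
  ##... -> #   bit 24 = 1  t=4,i=10
  #.### -> #   bit 23 = 1  t=0,i=11
  #.##. -> .   bit 22 = 0  t=0,i=0
  #.#.# -> .   bit 21 = 0  t=1,i=9
  #.#.. -> #   bit 20 = 1  t=0,i=3
  #..## -> .   bit 19 = 0  t=2,i=1
  #..#. -> .   bit 18 = 0  t=0,i=5
  #...# -> .   bit 17 = 0  t=1,i=1
  #.... -> .   bit 16 = 0  t=2,i=7
  .#### -> #   bit 15 = 1  t=1,i=12
  .###. -> #   bit 14 = 1  t=0,i=12
  .##.# -> .   bit 13 = 0  t=0,i=1
  .##.. -> .   bit 12 = 0  t=4,i=9
  .#.## -> .   bit 11 = 0  t=0,i=10
  .#.#. -> .   bit 10 = 0  t=5,i=9
  .#..# -> #   bit 9 = 1  t=0,i=4
  .#... -> .   bit 8 = 0  t=1,i=0
  ..### -> .   bit 7 = 0  t=2,i=11
  ..##. -> #   bit 6 = 1  t=1,i=3
  ..#.# -> #   bit 5 = 1  t=0,i=9
  ..#.. -> #   bit 4 = 1  t=0,i=6
  ...## -> #   bit 3 = 1  t=1,i=2
  ...#. -> .   bit 2 = 0  t=4,i=15
  ....# -> #   bit 1 = 1  t=2,i=9
  ..... -> .   bit 0 = 0  t=2,i=8
  bits 01111011100100001100001001111010 = 2073084538

2073084538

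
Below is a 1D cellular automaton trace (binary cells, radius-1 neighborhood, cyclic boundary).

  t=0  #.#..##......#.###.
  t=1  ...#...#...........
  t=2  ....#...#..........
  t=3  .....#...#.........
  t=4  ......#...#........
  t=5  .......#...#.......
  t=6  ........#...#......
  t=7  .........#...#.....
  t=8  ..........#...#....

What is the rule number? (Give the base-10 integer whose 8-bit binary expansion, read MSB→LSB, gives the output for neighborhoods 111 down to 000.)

16

  [7] ### => .  t=0,i=16
  [6] ##. => .  t=0,i=6
  [5] #.# => .  t=0,i=1
  [4] #.. => #  t=0,i=3
  [3] .## => .  t=0,i=5
  [2] .#. => .  t=0,i=0
  [1] ..# => .  t=0,i=4
  [0] ... => .  t=0,i=8
  bits 00010000 = 16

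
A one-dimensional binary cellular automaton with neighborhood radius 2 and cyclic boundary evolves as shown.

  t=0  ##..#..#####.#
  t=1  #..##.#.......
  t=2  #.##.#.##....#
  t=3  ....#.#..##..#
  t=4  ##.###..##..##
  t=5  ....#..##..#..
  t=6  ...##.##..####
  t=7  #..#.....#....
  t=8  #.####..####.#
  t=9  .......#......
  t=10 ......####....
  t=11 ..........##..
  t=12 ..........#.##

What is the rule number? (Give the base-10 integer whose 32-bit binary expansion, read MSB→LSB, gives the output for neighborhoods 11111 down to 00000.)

  nb #####: next=.  (t=0,i=9, bit31=0)
  nb ####.: next=.  (t=0,i=10, bit30=0)
  nb ###.#: next=.  (t=0,i=11, bit29=0)
  nb ###..: next=.  (t=0,i=1, bit28=0)
  nb ##.##: next=.  (t=0,i=12, bit27=0)
  nb ##.#.: next=#  (t=1,i=5, bit26=1)
  nb ##..#: next=.  (t=0,i=2, bit25=0)
  nb ##...: next=#  (t=2,i=9, bit24=1)
  nb #.###: next=.  (t=0,i=13, bit23=0)
  nb #.##.: next=.  (t=2,i=2, bit22=0)
  nb #.#.#: next=.  (t=2,i=5, bit21=0)
  nb #.#..: next=.  (t=1,i=6, bit20=0)
  nb #..##: next=#  (t=0,i=6, bit19=1)
  nb #..#.: next=#  (t=0,i=3, bit18=1)
  nb #...#: next=.  (t=6,i=1, bit17=0)
  nb #....: next=#  (t=1,i=8, bit16=1)
  nb .####: next=.  (t=0,i=8, bit15=0)
  nb .###.: next=#  (t=0,i=0, bit14=1)
  nb .##.#: next=.  (t=1,i=4, bit13=0)
  nb .##..: next=.  (t=2,i=8, bit12=0)
  nb .#.##: next=#  (t=2,i=6, bit11=1)
  nb .#.#.: next=#  (t=3,i=5, bit10=1)
  nb .#..#: next=.  (t=0,i=5, bit9=0)
  nb .#...: next=#  (t=1,i=7, bit8=1)
  nb ..###: next=.  (t=0,i=7, bit7=0)
  nb ..##.: next=#  (t=1,i=3, bit6=1)
  nb ..#.#: next=#  (t=3,i=4, bit5=1)
  nb ..#..: next=#  (t=0,i=4, bit4=1)
  nb ...##: next=.  (t=2,i=12, bit3=0)
  nb ...#.: next=#  (t=1,i=13, bit2=1)
  nb ....#: next=.  (t=1,i=12, bit1=0)
  nb .....: next=.  (t=1,i=9, bit0=0)
  bits 00000101000011010100110101110100 = 84757876

84757876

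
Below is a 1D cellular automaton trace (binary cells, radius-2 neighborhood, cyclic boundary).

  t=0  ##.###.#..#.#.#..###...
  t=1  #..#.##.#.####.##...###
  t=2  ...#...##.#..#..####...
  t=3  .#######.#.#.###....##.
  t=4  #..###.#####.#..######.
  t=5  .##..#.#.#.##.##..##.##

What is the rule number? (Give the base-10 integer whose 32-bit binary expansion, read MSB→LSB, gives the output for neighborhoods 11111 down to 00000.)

  ##### -> #   bit 31 = 1  t=3,i=3
  ####. -> .   bit 30 = 0  t=1,i=12
  ###.# -> #   bit 29 = 1  t=0,i=5
  ###.. -> .   bit 28 = 0  t=0,i=19
  ##.## -> .   bit 27 = 0  t=0,i=2
  ##.#. -> #   bit 26 = 1  t=0,i=6
  ##..# -> .   bit 25 = 0  t=1,i=1
  ##... -> #   bit 24 = 1  t=0,i=20
  #.### -> #   bit 23 = 1  t=0,i=3
  #.##. -> .   bit 22 = 0  t=1,i=5
  #.#.# -> #   bit 21 = 1  t=0,i=12
  #.#.. -> .   bit 20 = 0  t=0,i=7
  #..## -> #   bit 19 = 1  t=0,i=16
  #..#. -> .   bit 18 = 0  t=0,i=9
  #...# -> #   bit 17 = 1  t=0,i=21
  #.... -> #   bit 16 = 1  t=2,i=21
  .#### -> .   bit 15 = 0  t=1,i=11
  .###. -> .   bit 14 = 0  t=0,i=4
  .##.# -> .   bit 13 = 0  t=0,i=1
  .##.. -> #   bit 12 = 1  t=1,i=16
  .#.## -> .   bit 11 = 0  t=1,i=4
  .#.#. -> #   bit 10 = 1  t=0,i=11
  .#..# -> #   bit 9 = 1  t=0,i=8
  .#... -> #   bit 8 = 1  t=2,i=4
  ..### -> .   bit 7 = 0  t=0,i=17
  ..##. -> #   bit 6 = 1  t=0,i=0
  ..#.# -> #   bit 5 = 1  t=0,i=10
  ..#.. -> #   bit 4 = 1  t=2,i=3
  ...## -> #   bit 3 = 1  t=0,i=22
  ...#. -> #   bit 2 = 1  t=2,i=2
  ....# -> #   bit 1 = 1  t=2,i=1
  ..... -> .   bit 0 = 0  t=2,i=0
  bits 10100101101010110001011101111110 = 2779453310

2779453310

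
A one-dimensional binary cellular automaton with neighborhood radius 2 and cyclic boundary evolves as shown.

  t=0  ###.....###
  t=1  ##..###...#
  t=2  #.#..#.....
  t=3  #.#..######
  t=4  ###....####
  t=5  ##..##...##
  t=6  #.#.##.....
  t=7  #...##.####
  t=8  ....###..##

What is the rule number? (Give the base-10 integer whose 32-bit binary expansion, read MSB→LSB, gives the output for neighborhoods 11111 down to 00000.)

3998314871

  [31] ##### => #  t=0,i=0
  [30] ####. => #  t=0,i=1
  [29] ###.# => #  t=3,i=0
  [28] ###.. => .  t=0,i=2
  [27] ##.## => #  t=7,i=6
  [26] ##.#. => #  t=3,i=1
  [25] ##..# => #  t=1,i=2
  [24] ##... => .  t=0,i=3
  [23] #.### => .  t=7,i=7
  [22] #.##. => #  t=6,i=4
  [21] #.#.# => .  t=6,i=2
  [20] #.#.. => #  t=2,i=2
  [19] #..## => .  t=1,i=3
  [18] #..#. => .  t=2,i=4
  [17] #...# => .  t=1,i=8
  [16] #.... => #  t=0,i=4
  [15] .#### => .  t=0,i=9
  [14] .###. => #  t=1,i=0
  [13] .##.# => #  t=7,i=5
  [12] .##.. => #  t=5,i=5
  [11] .#.## => .  t=6,i=3
  [10] .#.#. => .  t=2,i=1
  [9] .#..# => .  t=2,i=3
  [8] .#... => #  t=2,i=6
  [7] ..### => .  t=0,i=8
  [6] ..##. => #  t=5,i=4
  [5] ..#.# => #  t=2,i=0
  [4] ..#.. => #  t=2,i=5
  [3] ...## => .  t=0,i=7
  [2] ...#. => #  t=2,i=10
  [1] ....# => #  t=0,i=6
  [0] ..... => #  t=0,i=5
  bits 11101110010100010111000101110111 = 3998314871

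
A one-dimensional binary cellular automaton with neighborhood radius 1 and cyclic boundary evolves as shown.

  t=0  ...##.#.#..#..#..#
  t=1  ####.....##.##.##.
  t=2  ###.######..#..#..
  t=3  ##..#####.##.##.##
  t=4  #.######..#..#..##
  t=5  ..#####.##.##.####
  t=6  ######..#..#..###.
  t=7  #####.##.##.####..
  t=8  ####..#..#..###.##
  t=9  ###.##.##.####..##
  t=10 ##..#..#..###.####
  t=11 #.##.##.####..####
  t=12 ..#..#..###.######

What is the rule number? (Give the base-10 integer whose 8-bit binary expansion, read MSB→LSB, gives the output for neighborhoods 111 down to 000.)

  nb ###: next=#  (t=1,i=1, bit7=1)
  nb ##.: next=.  (t=0,i=4, bit6=0)
  nb #.#: next=.  (t=0,i=5, bit5=0)
  nb #..: next=#  (t=0,i=0, bit4=1)
  nb .##: next=#  (t=0,i=3, bit3=1)
  nb .#.: next=.  (t=0,i=6, bit2=0)
  nb ..#: next=#  (t=0,i=2, bit1=1)
  nb ...: next=#  (t=0,i=1, bit0=1)
  bits 10011011 = 155

155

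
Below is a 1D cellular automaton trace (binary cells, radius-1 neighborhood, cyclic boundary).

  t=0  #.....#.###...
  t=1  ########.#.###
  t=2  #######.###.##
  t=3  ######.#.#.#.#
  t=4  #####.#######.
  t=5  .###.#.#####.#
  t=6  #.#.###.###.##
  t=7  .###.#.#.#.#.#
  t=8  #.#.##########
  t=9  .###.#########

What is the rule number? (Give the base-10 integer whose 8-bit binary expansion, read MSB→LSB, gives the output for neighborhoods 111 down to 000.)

  [7] ### => #  t=0,i=9
  [6] ##. => .  t=0,i=10
  [5] #.# => #  t=0,i=7
  [4] #.. => #  t=0,i=1
  [3] .## => .  t=0,i=8
  [2] .#. => #  t=0,i=0
  [1] ..# => #  t=0,i=5
  [0] ... => #  t=0,i=2
  bits 10110111 = 183

183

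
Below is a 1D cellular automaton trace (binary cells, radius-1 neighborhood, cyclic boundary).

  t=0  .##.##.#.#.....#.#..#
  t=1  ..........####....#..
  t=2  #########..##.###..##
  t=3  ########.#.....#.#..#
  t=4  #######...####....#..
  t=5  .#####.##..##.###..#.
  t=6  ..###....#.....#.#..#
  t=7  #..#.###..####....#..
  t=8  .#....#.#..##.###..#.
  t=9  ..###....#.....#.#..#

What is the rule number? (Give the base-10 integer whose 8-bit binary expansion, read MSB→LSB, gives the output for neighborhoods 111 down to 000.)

  nb ###: next=#  (t=1,i=11, bit7=1)
  nb ##.: next=.  (t=0,i=2, bit6=0)
  nb #.#: next=.  (t=0,i=0, bit5=0)
  nb #..: next=#  (t=0,i=10, bit4=1)
  nb .##: next=.  (t=0,i=1, bit3=0)
  nb .#.: next=.  (t=0,i=7, bit2=0)
  nb ..#: next=.  (t=0,i=14, bit1=0)
  nb ...: next=#  (t=0,i=11, bit0=1)
  bits 10010001 = 145

145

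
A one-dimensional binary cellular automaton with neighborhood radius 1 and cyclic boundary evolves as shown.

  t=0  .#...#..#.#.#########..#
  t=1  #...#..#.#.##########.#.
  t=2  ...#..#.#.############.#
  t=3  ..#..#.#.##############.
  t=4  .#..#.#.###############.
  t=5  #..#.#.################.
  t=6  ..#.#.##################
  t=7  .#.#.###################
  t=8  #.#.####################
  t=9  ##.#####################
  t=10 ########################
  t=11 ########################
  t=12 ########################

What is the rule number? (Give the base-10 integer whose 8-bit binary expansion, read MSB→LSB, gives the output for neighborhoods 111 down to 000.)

  ### -> #   bit 7 = 1  t=0,i=13
  ##. -> #   bit 6 = 1  t=0,i=20
  #.# -> #   bit 5 = 1  t=0,i=0
  #.. -> .   bit 4 = 0  t=0,i=2
  .## -> #   bit 3 = 1  t=0,i=12
  .#. -> .   bit 2 = 0  t=0,i=1
  ..# -> #   bit 1 = 1  t=0,i=4
  ... -> .   bit 0 = 0  t=0,i=3
  bits 11101010 = 234

234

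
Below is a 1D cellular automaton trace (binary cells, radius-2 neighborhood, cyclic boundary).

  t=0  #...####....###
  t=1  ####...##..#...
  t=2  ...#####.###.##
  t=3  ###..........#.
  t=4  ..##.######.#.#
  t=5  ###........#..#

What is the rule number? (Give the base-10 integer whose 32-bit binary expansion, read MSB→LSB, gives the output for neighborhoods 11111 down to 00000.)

  nb #####: next=.  (t=2,i=5, bit31=0)
  nb ####.: next=.  (t=0,i=6, bit30=0)
  nb ###.#: next=.  (t=2,i=7, bit29=0)
  nb ###..: next=#  (t=0,i=0, bit28=1)
  nb ##.##: next=.  (t=2,i=8, bit27=0)
  nb ##.#.: next=#  (t=4,i=11, bit26=1)
  nb ##..#: next=#  (t=1,i=9, bit25=1)
  nb ##...: next=#  (t=0,i=1, bit24=1)
  nb #.###: next=.  (t=2,i=9, bit23=0)
  nb #.##.: next=#  (t=2,i=13, bit22=1)
  nb #.#.#: next=.  (t=4,i=12, bit21=0)
  nb #.#..: next=#  (t=4,i=14, bit20=1)
  nb #..##: next=#  (t=4,i=1, bit19=1)
  nb #..#.: next=#  (t=1,i=10, bit18=1)
  nb #...#: next=#  (t=0,i=2, bit17=1)
  nb #....: next=.  (t=0,i=9, bit16=0)
  nb .####: next=.  (t=0,i=5, bit15=0)
  nb .###.: next=.  (t=2,i=10, bit14=0)
  nb .##.#: next=.  (t=4,i=3, bit13=0)
  nb .##..: next=.  (t=1,i=8, bit12=0)
  nb .#.##: next=#  (t=3,i=14, bit11=1)
  nb .#.#.: next=.  (t=4,i=13, bit10=0)
  nb .#..#: next=#  (t=4,i=0, bit9=1)
  nb .#...: next=.  (t=1,i=12, bit8=0)
  nb ..###: next=.  (t=0,i=4, bit7=0)
  nb ..##.: next=#  (t=1,i=7, bit6=1)
  nb ..#.#: next=.  (t=3,i=13, bit5=0)
  nb ..#..: next=#  (t=1,i=11, bit4=1)
  nb ...##: next=#  (t=0,i=3, bit3=1)
  nb ...#.: next=#  (t=3,i=12, bit2=1)
  nb ....#: next=.  (t=0,i=10, bit1=0)
  nb .....: next=#  (t=3,i=5, bit0=1)
  bits 00010111010111100000101001011101 = 392039005

392039005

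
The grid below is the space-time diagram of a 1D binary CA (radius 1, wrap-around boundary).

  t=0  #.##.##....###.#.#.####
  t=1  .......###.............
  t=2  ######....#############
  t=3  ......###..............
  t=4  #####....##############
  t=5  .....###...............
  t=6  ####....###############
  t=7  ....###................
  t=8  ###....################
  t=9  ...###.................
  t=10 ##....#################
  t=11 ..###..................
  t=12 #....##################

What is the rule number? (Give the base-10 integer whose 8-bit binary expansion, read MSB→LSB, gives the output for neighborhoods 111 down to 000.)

  ###|.  b7=0 t=0,i=12
  ##.|.  b6=0 t=0,i=0
  #.#|.  b5=0 t=0,i=1
  #..|#  b4=1 t=0,i=7
  .##|.  b3=0 t=0,i=2
  .#.|.  b2=0 t=0,i=15
  ..#|.  b1=0 t=0,i=10
  ...|#  b0=1 t=0,i=8
  bits 00010001 = 17

17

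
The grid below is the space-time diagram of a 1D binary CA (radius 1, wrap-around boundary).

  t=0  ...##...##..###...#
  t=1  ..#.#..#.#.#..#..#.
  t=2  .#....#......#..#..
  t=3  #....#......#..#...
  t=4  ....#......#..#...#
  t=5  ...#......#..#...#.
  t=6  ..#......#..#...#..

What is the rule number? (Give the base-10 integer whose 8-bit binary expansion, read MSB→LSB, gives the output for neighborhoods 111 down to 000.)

66

  [7] ### => .  t=0,i=13
  [6] ##. => #  t=0,i=4
  [5] #.# => .  t=1,i=3
  [4] #.. => .  t=0,i=0
  [3] .## => .  t=0,i=3
  [2] .#. => .  t=0,i=18
  [1] ..# => #  t=0,i=2
  [0] ... => .  t=0,i=1
  bits 01000010 = 66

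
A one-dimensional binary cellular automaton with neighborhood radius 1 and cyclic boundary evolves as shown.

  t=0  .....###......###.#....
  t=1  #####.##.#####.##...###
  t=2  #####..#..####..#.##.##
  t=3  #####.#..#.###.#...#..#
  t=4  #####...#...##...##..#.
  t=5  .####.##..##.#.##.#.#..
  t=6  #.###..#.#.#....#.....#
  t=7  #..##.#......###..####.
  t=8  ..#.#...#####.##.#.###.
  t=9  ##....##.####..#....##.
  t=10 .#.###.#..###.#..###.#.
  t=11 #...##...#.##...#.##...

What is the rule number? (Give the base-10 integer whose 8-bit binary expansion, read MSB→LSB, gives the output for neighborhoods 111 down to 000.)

  ### -> #   bit 7 = 1  t=0,i=6
  ##. -> #   bit 6 = 1  t=0,i=7
  #.# -> .   bit 5 = 0  t=0,i=17
  #.. -> .   bit 4 = 0  t=0,i=8
  .## -> .   bit 3 = 0  t=0,i=5
  .#. -> .   bit 2 = 0  t=0,i=18
  ..# -> #   bit 1 = 1  t=0,i=4
  ... -> #   bit 0 = 1  t=0,i=0
  bits 11000011 = 195

195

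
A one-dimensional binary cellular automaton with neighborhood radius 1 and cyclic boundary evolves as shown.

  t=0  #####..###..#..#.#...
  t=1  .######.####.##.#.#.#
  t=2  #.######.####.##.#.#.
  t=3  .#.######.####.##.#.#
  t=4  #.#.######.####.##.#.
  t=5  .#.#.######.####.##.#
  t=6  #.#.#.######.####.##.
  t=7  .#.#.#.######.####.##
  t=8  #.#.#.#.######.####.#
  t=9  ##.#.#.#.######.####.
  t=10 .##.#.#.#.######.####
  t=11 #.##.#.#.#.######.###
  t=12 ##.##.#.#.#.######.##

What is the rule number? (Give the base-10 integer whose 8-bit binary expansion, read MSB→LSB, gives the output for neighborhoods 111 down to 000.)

  ###|#  b7=1 t=0,i=1
  ##.|#  b6=1 t=0,i=4
  #.#|#  b5=1 t=0,i=16
  #..|#  b4=1 t=0,i=5
  .##|.  b3=0 t=0,i=0
  .#.|.  b2=0 t=0,i=12
  ..#|#  b1=1 t=0,i=6
  ...|.  b0=0 t=0,i=19
  bits 11110010 = 242

242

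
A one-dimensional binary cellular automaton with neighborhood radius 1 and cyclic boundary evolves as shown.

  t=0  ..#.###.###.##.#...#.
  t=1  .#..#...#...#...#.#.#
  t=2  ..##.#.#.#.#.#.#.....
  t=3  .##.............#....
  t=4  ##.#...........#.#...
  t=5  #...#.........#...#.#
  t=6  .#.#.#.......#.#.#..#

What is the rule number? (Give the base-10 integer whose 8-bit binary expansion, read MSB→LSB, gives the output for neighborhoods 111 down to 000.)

26

  nb ###: next=.  (t=0,i=5, bit7=0)
  nb ##.: next=.  (t=0,i=6, bit6=0)
  nb #.#: next=.  (t=0,i=3, bit5=0)
  nb #..: next=#  (t=0,i=16, bit4=1)
  nb .##: next=#  (t=0,i=4, bit3=1)
  nb .#.: next=.  (t=0,i=2, bit2=0)
  nb ..#: next=#  (t=0,i=1, bit1=1)
  nb ...: next=.  (t=0,i=0, bit0=0)
  bits 00011010 = 26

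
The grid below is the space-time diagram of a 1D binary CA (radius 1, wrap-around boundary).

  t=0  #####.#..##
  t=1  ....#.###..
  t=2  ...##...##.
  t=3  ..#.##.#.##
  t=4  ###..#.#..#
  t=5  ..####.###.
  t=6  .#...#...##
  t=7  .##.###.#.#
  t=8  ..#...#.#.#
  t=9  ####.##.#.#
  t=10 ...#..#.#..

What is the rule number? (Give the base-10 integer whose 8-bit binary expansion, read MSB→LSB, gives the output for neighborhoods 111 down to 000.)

86

  [7] ### => .  t=0,i=0
  [6] ##. => #  t=0,i=4
  [5] #.# => .  t=0,i=5
  [4] #.. => #  t=0,i=7
  [3] .## => .  t=0,i=9
  [2] .#. => #  t=0,i=6
  [1] ..# => #  t=0,i=8
  [0] ... => .  t=1,i=0
  bits 01010110 = 86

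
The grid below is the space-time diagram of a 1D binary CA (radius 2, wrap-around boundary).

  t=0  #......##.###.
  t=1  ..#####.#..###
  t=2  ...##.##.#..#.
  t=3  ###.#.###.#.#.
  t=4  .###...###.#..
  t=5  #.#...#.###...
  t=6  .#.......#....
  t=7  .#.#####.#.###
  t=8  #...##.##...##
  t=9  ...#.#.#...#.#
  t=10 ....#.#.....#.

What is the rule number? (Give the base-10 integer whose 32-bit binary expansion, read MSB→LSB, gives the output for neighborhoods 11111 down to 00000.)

  #####|#  b31=1 t=1,i=4
  ####.|.  b30=0 t=1,i=5
  ###.#|#  b29=1 t=0,i=12
  ###..|.  b28=0 t=1,i=13
  ##.##|.  b27=0 t=0,i=9
  ##.#.|#  b26=1 t=0,i=13
  ##..#|.  b25=0 t=1,i=0
  ##...|.  b24=0 t=4,i=4
  #.###|.  b23=0 t=0,i=10
  #.##.|#  b22=1 t=2,i=6
  #.#.#|.  b21=0 t=3,i=4
  #.#..|.  b20=0 t=0,i=0
  #..##|.  b19=0 t=1,i=1
  #..#.|.  b18=0 t=2,i=11
  #...#|.  b17=0 t=4,i=5
  #....|#  b16=1 t=0,i=2
  .####|#  b15=1 t=1,i=3
  .###.|#  b14=1 t=0,i=11
  .##.#|#  b13=1 t=0,i=8
  .##..|.  b12=0 t=8,i=8
  .#.##|.  b11=0 t=3,i=5
  .#.#.|#  b10=1 t=3,i=11
  .#..#|#  b9=1 t=1,i=9
  .#...|.  b8=0 t=0,i=1
  ..###|.  b7=0 t=1,i=2
  ..##.|.  b6=0 t=0,i=7
  ..#.#|.  b5=0 t=5,i=0
  ..#..|#  b4=1 t=2,i=12
  ...##|#  b3=1 t=0,i=6
  ...#.|.  b2=0 t=5,i=5
  ....#|#  b1=1 t=0,i=5
  .....|#  b0=1 t=0,i=3
  bits 10100100010000011110011000011011 = 2755782171

2755782171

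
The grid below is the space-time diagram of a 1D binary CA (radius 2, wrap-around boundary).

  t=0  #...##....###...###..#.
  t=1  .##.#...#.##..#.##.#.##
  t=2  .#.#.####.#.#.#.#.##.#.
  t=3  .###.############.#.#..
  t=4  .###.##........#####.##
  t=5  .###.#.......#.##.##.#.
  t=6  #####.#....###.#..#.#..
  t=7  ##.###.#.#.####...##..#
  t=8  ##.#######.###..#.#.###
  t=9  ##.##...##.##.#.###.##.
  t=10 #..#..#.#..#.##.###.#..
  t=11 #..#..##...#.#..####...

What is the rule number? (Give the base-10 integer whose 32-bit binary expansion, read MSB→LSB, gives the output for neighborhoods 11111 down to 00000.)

1726662134

  ##### -> .   bit 31 = 0  t=3,i=7
  ####. -> #   bit 30 = 1  t=2,i=7
  ###.# -> #   bit 29 = 1  t=2,i=8
  ###.. -> .   bit 28 = 0  t=0,i=12
  ##.## -> .   bit 27 = 0  t=1,i=0
  ##.#. -> #   bit 26 = 1  t=1,i=3
  ##..# -> #   bit 25 = 1  t=0,i=19
  ##... -> .   bit 24 = 0  t=0,i=6
  #.### -> #   bit 23 = 1  t=2,i=5
  #.##. -> #   bit 22 = 1  t=1,i=1
  #.#.# -> #   bit 21 = 1  t=1,i=19
  #.#.. -> .   bit 20 = 0  t=0,i=0
  #..## -> #   bit 19 = 1  t=5,i=0
  #..#. -> .   bit 18 = 0  t=0,i=20
  #...# -> #   bit 17 = 1  t=0,i=2
  #.... -> .   bit 16 = 0  t=0,i=7
  .#### -> #   bit 15 = 1  t=2,i=6
  .###. -> #   bit 14 = 1  t=0,i=11
  .##.# -> .   bit 13 = 0  t=1,i=2
  .##.. -> .   bit 12 = 0  t=0,i=5
  .#.## -> .   bit 11 = 0  t=1,i=9
  .#.#. -> #   bit 10 = 1  t=0,i=22
  .#..# -> .   bit 9 = 0  t=2,i=22
  .#... -> #   bit 8 = 1  t=0,i=1
  ..### -> #   bit 7 = 1  t=0,i=10
  ..##. -> #   bit 6 = 1  t=0,i=4
  ..#.# -> #   bit 5 = 1  t=0,i=21
  ..#.. -> #   bit 4 = 1  t=10,i=0
  ...## -> .   bit 3 = 0  t=0,i=3
  ...#. -> #   bit 2 = 1  t=1,i=7
  ....# -> #   bit 1 = 1  t=0,i=8
  ..... -> .   bit 0 = 0  t=4,i=9
  bits 01100110111010101100010111110110 = 1726662134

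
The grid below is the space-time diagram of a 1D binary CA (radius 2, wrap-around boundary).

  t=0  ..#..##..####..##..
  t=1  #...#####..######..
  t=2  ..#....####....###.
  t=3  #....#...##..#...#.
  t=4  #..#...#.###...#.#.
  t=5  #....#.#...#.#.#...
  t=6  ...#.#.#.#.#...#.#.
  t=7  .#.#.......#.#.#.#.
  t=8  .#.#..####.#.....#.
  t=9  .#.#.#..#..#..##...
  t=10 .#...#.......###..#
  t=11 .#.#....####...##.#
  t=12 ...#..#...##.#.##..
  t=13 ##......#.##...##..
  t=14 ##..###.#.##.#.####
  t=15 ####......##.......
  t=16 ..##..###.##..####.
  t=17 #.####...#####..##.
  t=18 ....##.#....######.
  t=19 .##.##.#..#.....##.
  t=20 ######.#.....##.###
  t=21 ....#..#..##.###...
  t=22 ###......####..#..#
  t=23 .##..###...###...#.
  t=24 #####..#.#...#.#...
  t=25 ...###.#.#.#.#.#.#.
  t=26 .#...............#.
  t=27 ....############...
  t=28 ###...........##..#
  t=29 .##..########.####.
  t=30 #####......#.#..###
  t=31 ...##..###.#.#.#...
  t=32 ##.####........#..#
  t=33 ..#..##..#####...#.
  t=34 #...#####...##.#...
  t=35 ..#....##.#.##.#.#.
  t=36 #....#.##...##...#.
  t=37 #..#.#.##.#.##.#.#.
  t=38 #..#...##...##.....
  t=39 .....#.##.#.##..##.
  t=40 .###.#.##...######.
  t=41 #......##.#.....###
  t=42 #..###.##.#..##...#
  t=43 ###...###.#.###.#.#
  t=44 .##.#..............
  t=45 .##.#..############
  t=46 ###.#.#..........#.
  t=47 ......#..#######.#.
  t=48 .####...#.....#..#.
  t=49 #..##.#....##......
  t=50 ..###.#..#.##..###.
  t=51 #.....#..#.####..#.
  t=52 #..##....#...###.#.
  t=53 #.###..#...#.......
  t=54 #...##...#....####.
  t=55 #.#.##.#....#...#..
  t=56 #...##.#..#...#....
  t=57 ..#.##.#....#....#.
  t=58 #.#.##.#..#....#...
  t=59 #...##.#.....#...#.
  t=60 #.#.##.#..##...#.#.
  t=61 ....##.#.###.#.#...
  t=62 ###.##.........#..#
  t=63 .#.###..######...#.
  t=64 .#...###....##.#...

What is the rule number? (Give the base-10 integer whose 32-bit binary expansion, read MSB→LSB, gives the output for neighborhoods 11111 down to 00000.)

  ##### -> .   bit 31 = 0  t=1,i=6
  ####. -> #   bit 30 = 1  t=0,i=11
  ###.# -> .   bit 29 = 0  t=8,i=9
  ###.. -> #   bit 28 = 1  t=0,i=12
  ##.## -> #   bit 27 = 1  t=16,i=9
  ##.#. -> .   bit 26 = 0  t=8,i=10
  ##..# -> #   bit 25 = 1  t=0,i=7
  ##... -> .   bit 24 = 0  t=0,i=17
  #.### -> .   bit 23 = 0  t=4,i=9
  #.##. -> #   bit 22 = 1  t=12,i=15
  #.#.# -> .   bit 21 = 0  t=4,i=17
  #.#.. -> #   bit 20 = 1  t=3,i=0
  #..## -> #   bit 19 = 1  t=0,i=4
  #..#. -> .   bit 18 = 0  t=1,i=18
  #...# -> #   bit 17 = 1  t=1,i=2
  #.... -> .   bit 16 = 0  t=0,i=18
  .#### -> .   bit 15 = 0  t=0,i=10
  .###. -> .   bit 14 = 0  t=2,i=16
  .##.# -> #   bit 13 = 1  t=11,i=16
  .##.. -> #   bit 12 = 1  t=0,i=6
  .#.## -> .   bit 11 = 0  t=4,i=8
  .#.#. -> .   bit 10 = 0  t=3,i=18
  .#..# -> .   bit 9 = 0  t=0,i=3
  .#... -> .   bit 8 = 0  t=1,i=1
  ..### -> .   bit 7 = 0  t=0,i=9
  ..##. -> #   bit 6 = 1  t=0,i=5
  ..#.# -> #   bit 5 = 1  t=3,i=17
  ..#.. -> .   bit 4 = 0  t=0,i=2
  ...## -> .   bit 3 = 0  t=1,i=3
  ...#. -> .   bit 2 = 0  t=0,i=1
  ....# -> #   bit 1 = 1  t=0,i=0
  ..... -> #   bit 0 = 1  t=7,i=6
  bits 01011010010110100011000001100011 = 1515860067

1515860067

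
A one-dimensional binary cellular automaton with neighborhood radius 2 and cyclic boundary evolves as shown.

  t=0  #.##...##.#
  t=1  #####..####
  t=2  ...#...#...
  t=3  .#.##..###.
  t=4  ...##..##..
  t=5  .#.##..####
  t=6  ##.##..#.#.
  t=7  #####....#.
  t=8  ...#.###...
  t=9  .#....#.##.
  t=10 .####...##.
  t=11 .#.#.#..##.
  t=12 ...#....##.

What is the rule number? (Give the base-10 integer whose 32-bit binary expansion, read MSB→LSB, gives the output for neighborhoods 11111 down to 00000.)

1298231762

  nb #####: next=.  (t=1,i=0, bit31=0)
  nb ####.: next=#  (t=1,i=3, bit30=1)
  nb ###.#: next=.  (t=5,i=10, bit29=0)
  nb ###..: next=.  (t=1,i=4, bit28=0)
  nb ##.##: next=#  (t=0,i=1, bit27=1)
  nb ##.#.: next=#  (t=5,i=0, bit26=1)
  nb ##..#: next=.  (t=1,i=5, bit25=0)
  nb ##...: next=#  (t=0,i=4, bit24=1)
  nb #.###: next=.  (t=7,i=0, bit23=0)
  nb #.##.: next=#  (t=0,i=2, bit22=1)
  nb #.#.#: next=#  (t=5,i=1, bit21=1)
  nb #.#..: next=.  (t=11,i=5, bit20=0)
  nb #..##: next=.  (t=1,i=6, bit19=0)
  nb #..#.: next=.  (t=3,i=0, bit18=0)
  nb #...#: next=.  (t=0,i=5, bit17=0)
  nb #....: next=#  (t=2,i=9, bit16=1)
  nb .####: next=.  (t=1,i=8, bit15=0)
  nb .###.: next=#  (t=3,i=8, bit14=1)
  nb .##.#: next=#  (t=0,i=0, bit13=1)
  nb .##..: next=#  (t=0,i=3, bit12=1)
  nb .#.##: next=.  (t=3,i=2, bit11=0)
  nb .#.#.: next=.  (t=6,i=8, bit10=0)
  nb .#..#: next=.  (t=11,i=6, bit9=0)
  nb .#...: next=#  (t=2,i=4, bit8=1)
  nb ..###: next=#  (t=1,i=7, bit7=1)
  nb ..##.: next=#  (t=0,i=7, bit6=1)
  nb ..#.#: next=.  (t=3,i=1, bit5=0)
  nb ..#..: next=#  (t=2,i=3, bit4=1)
  nb ...##: next=.  (t=0,i=6, bit3=0)
  nb ...#.: next=.  (t=2,i=2, bit2=0)
  nb ....#: next=#  (t=2,i=1, bit1=1)
  nb .....: next=.  (t=2,i=0, bit0=0)
  bits 01001101011000010111000111010010 = 1298231762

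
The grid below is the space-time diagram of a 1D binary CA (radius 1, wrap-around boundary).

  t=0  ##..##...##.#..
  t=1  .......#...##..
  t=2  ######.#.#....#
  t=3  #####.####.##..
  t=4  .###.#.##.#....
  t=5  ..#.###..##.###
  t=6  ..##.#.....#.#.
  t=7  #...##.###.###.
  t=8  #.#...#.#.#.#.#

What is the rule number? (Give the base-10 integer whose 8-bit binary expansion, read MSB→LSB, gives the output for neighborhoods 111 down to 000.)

165

  ### -> #   bit 7 = 1  t=2,i=0
  ##. -> .   bit 6 = 0  t=0,i=1
  #.# -> #   bit 5 = 1  t=0,i=11
  #.. -> .   bit 4 = 0  t=0,i=2
  .## -> .   bit 3 = 0  t=0,i=0
  .#. -> #   bit 2 = 1  t=0,i=12
  ..# -> .   bit 1 = 0  t=0,i=3
  ... -> #   bit 0 = 1  t=0,i=7
  bits 10100101 = 165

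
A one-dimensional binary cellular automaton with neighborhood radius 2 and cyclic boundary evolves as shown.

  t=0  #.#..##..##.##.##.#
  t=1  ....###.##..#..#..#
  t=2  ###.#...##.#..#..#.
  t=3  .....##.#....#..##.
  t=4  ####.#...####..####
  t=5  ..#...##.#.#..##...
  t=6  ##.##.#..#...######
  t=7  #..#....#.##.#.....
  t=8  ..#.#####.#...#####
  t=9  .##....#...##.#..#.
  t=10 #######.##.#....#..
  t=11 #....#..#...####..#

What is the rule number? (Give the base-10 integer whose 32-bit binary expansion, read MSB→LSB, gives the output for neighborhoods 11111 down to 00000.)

  #####|.  b31=0 t=4,i=0
  ####.|#  b30=1 t=4,i=2
  ###.#|.  b29=0 t=1,i=6
  ###..|.  b28=0 t=4,i=12
  ##.##|.  b27=0 t=0,i=11
  ##.#.|.  b26=0 t=0,i=1
  ##..#|.  b25=0 t=0,i=7
  ##...|#  b24=1 t=3,i=18
  #.###|.  b23=0 t=2,i=0
  #.##.|#  b22=1 t=0,i=12
  #.#.#|#  b21=1 t=5,i=9
  #.#..|.  b20=0 t=0,i=2
  #..##|#  b19=1 t=0,i=4
  #..#.|#  b18=1 t=1,i=11
  #...#|#  b17=1 t=2,i=6
  #....|#  b16=1 t=1,i=1
  .####|.  b15=0 t=4,i=10
  .###.|.  b14=0 t=1,i=5
  .##.#|.  b13=0 t=0,i=0
  .##..|#  b12=1 t=0,i=6
  .#.##|.  b11=0 t=2,i=18
  .#.#.|.  b10=0 t=5,i=10
  .#..#|.  b9=0 t=0,i=3
  .#...|#  b8=1 t=1,i=0
  ..###|#  b7=1 t=1,i=4
  ..##.|#  b6=1 t=0,i=5
  ..#.#|#  b5=1 t=2,i=17
  ..#..|.  b4=0 t=1,i=12
  ...##|.  b3=0 t=1,i=3
  ...#.|#  b2=1 t=3,i=12
  ....#|#  b1=1 t=1,i=2
  .....|#  b0=1 t=3,i=1
  bits 01000001011011110001000111100111 = 1097798119

1097798119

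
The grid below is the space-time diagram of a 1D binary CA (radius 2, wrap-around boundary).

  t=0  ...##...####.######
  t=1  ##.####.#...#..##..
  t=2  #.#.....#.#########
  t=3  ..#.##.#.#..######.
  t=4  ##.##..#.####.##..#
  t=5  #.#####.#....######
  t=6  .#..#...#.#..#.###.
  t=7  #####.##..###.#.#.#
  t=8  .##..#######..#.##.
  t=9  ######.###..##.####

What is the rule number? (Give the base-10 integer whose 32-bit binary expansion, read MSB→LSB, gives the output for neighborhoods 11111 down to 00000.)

2340379349

  [31] ##### => #  t=0,i=15
  [30] ####. => .  t=0,i=10
  [29] ###.# => .  t=0,i=11
  [28] ###.. => .  t=0,i=18
  [27] ##.## => #  t=0,i=12
  [26] ##.#. => .  t=1,i=7
  [25] ##..# => #  t=1,i=17
  [24] ##... => #  t=0,i=0
  [23] #.### => .  t=0,i=13
  [22] #.##. => #  t=3,i=4
  [21] #.#.# => #  t=3,i=7
  [20] #.#.. => #  t=1,i=8
  [19] #..## => #  t=1,i=14
  [18] #..#. => #  t=4,i=6
  [17] #...# => #  t=0,i=1
  [16] #.... => #  t=2,i=4
  [15] .#### => .  t=0,i=9
  [14] .###. => #  t=4,i=0
  [13] .##.# => .  t=1,i=1
  [12] .##.. => #  t=0,i=4
  [11] .#.## => #  t=2,i=9
  [10] .#.#. => .  t=3,i=8
  [9] .#..# => #  t=1,i=13
  [8] .#... => .  t=1,i=9
  [7] ..### => #  t=0,i=8
  [6] ..##. => #  t=0,i=3
  [5] ..#.# => .  t=2,i=8
  [4] ..#.. => #  t=1,i=12
  [3] ...## => .  t=0,i=2
  [2] ...#. => #  t=1,i=11
  [1] ....# => .  t=2,i=6
  [0] ..... => #  t=2,i=5
  bits 10001011011111110101101011010101 = 2340379349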